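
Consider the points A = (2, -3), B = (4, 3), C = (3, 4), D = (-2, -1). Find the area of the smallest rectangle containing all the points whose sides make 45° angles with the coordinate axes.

30

In coordinates u = x + y, v = x − y the rectangle is axis-aligned; the map (x,y)→(u,v) scales areas by 2.
u-values: -1, 7, 7, -3; range = 7 − (-3) = 10.
v-values: 5, 1, -1, -1; range = 5 − (-1) = 6.
Area = (10 × 6) / 2 = 30.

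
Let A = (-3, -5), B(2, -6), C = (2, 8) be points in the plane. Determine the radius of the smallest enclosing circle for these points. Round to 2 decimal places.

7.10

Side lengths²: AB² = 26, AC² = 194, BC² = 196.
Since BC² = 196 < 194 + 26 = 220, the triangle is acute, so the smallest enclosing circle is the circumcircle.
Circumcentre = (0.8, 1), r² = 50.44.
r = √(50.44) ≈ 7.10.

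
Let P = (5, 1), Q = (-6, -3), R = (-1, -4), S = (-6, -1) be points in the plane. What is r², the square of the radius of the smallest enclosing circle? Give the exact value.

A smallest enclosing disk is always determined by at most three of the input points on its boundary.
The farthest pair is P–Q with squared distance 137. The circle on this segment as diameter has centre (-0.5, -1) and r² = 137/4 = 34.25.
Check R: distance² to centre = 9.25 ≤ 34.25, so it lies inside.
All remaining points lie in this disk, and no smaller disk contains both endpoints, so this is the minimum enclosing circle.

34.25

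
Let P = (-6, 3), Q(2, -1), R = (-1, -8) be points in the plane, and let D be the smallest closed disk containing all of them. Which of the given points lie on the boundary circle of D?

Side lengths²: PQ² = 80, PR² = 146, QR² = 58.
Since PR² = 146 ≥ 80 + 58 = 138, the angle opposite PR is not acute, so the smallest enclosing circle has PR as diameter.
Centre = midpoint of PR = (-3.5, -2.5), r² = 146/4 = 36.5.
The points at distance exactly r from the centre are P, R — 2 points.

P, R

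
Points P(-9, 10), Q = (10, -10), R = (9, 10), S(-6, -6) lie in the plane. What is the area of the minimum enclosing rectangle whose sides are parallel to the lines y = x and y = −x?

604.5

In coordinates u = x + y, v = x − y the rectangle is axis-aligned; the map (x,y)→(u,v) scales areas by 2.
u-values: 1, 0, 19, -12; range = 19 − (-12) = 31.
v-values: -19, 20, -1, 0; range = 20 − (-19) = 39.
Area = (31 × 39) / 2 = 604.5.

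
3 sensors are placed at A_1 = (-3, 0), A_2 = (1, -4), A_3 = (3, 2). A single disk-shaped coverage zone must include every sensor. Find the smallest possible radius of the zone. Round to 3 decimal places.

Side lengths²: A_1A_2² = 32, A_1A_3² = 40, A_2A_3² = 40.
Since A_2A_3² = 40 < 40 + 32 = 72, the triangle is acute, so the smallest enclosing circle is the circumcircle.
Circumcentre = (0.5, -0.5), r² = 12.5.
r = √(12.5) ≈ 3.536.

3.536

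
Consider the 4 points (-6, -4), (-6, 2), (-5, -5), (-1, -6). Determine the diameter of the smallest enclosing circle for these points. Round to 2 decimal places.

9.43

By Welzl's lemma the MEC is supported by two points (diametrically opposite) or three points (on a circumcircle).
The farthest pair is (-6, 2)–(-1, -6) with squared distance 89. The circle on this segment as diameter has centre (-3.5, -2) and r² = 89/4 = 22.25.
Check (-6, -4): distance² to centre = 10.25 ≤ 22.25, so it lies inside.
All remaining points lie in this disk, and no smaller disk contains both endpoints, so this is the minimum enclosing circle.
Diameter = 2r = 2√(22.25) ≈ 9.43.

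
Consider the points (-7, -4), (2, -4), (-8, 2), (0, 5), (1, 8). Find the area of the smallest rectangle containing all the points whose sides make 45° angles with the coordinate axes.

160

In coordinates u = x + y, v = x − y the rectangle is axis-aligned; the map (x,y)→(u,v) scales areas by 2.
u-values: -11, -2, -6, 5, 9; range = 9 − (-11) = 20.
v-values: -3, 6, -10, -5, -7; range = 6 − (-10) = 16.
Area = (20 × 16) / 2 = 160.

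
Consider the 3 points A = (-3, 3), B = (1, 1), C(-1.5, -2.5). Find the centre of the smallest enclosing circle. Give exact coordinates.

(-69/38, 7/19)

Side lengths²: AB² = 20, AC² = 32.5, BC² = 18.5.
Since AC² = 32.5 < 20 + 18.5 = 38.5, the triangle is acute, so the smallest enclosing circle is the circumcircle.
Circumcentre = (-69/38, 7/19), r² = 12025/1444.
Centre = (-69/38, 7/19).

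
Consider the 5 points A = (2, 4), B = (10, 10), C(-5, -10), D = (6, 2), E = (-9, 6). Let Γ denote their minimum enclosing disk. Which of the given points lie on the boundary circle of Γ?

By Welzl's lemma the MEC is supported by two points (diametrically opposite) or three points (on a circumcircle).
The minimum enclosing circle is determined by three boundary points: B, C, E.
Their circumcentre is (2.125, 0.28125) with r² = 156.4697265625.
The farthest remaining point D is at distance² 17.9697265625 ≤ 156.4697265625.
The points at distance exactly r from the centre are B, C, E — 3 points.

B, C, E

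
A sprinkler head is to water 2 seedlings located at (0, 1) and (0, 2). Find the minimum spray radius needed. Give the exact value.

0.5

The smallest circle enclosing two points has them as diameter endpoints.
Centre = midpoint = (0, 1.5); r² = |(0, 1)−(0, 2)|²/4 = 1/4 = 0.25.
r = √(0.25) = 0.5.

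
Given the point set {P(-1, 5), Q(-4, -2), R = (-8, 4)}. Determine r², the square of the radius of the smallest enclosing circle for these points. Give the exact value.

9425/529

Side lengths²: PQ² = 58, PR² = 50, QR² = 52.
Since PQ² = 58 < 52 + 50 = 102, the triangle is acute, so the smallest enclosing circle is the circumcircle.
Circumcentre = (-96/23, 51/23), r² = 9425/529.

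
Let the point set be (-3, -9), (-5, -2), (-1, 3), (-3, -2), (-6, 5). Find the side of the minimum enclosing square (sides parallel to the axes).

The bounding box has width 5 and height 14.
An axis-aligned square enclosing the set must have side ≥ max(width, height).
So the minimum side is max(5, 14) = 14.

14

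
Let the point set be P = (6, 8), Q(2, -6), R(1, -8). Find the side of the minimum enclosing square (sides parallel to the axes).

The bounding box has width 5 and height 16.
An axis-aligned square enclosing the set must have side ≥ max(width, height).
So the minimum side is max(5, 16) = 16.

16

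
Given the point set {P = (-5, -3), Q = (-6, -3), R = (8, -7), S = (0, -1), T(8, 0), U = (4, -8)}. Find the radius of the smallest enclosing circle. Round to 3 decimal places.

7.445

The minimum enclosing circle of a finite set is fixed by two of the points (as a diameter) or three (as a circumcircle).
The minimum enclosing circle is determined by three boundary points: Q, R, T.
Their circumcentre is (10/7, -3.5) with r² = 10865/196.
The farthest remaining point P is at distance² 8149/196 ≤ 10865/196.
r = √(10865/196) ≈ 7.445.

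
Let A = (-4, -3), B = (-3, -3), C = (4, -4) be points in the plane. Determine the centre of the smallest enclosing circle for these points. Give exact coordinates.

(0, -3.5)

Side lengths²: AB² = 1, AC² = 65, BC² = 50.
Since AC² = 65 ≥ 50 + 1 = 51, the angle opposite AC is not acute, so the smallest enclosing circle has AC as diameter.
Centre = midpoint of AC = (0, -3.5), r² = 65/4 = 16.25.
Centre = (0, -3.5).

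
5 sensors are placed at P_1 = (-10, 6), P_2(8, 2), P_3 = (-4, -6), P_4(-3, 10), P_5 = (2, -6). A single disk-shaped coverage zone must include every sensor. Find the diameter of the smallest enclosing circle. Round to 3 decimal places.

A smallest enclosing disk is always determined by at most three of the input points on its boundary.
The minimum enclosing circle is determined by three boundary points: P_1, P_2, P_5.
Their circumcentre is (-9/7, 19/7) with r² = 4250/49.
The farthest remaining point P_3 is at distance² 4082/49 ≤ 4250/49.
Diameter = 2r = 2√(4250/49) ≈ 18.626.

18.626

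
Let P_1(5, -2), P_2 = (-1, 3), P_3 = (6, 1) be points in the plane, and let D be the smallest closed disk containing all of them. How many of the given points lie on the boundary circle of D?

3

Side lengths²: P_1P_2² = 61, P_1P_3² = 10, P_2P_3² = 53.
Since P_1P_2² = 61 < 53 + 10 = 63, the triangle is acute, so the smallest enclosing circle is the circumcircle.
Circumcentre = (97/46, 29/46), r² = 16165/1058.
The points at distance exactly r from the centre are P_1, P_2, P_3 — 3 points.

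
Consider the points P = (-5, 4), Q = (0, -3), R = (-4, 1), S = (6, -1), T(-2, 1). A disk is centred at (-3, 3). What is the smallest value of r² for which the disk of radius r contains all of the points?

The required radius is the distance from (-3, 3) to the farthest point.
Squared distances: 5, 45, 5, 97, 5.
Maximum is 97, attained at S.

97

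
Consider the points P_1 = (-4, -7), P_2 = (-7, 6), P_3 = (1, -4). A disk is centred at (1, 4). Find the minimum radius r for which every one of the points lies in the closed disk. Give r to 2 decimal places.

The required radius is the distance from (1, 4) to the farthest point.
Squared distances: 146, 68, 64.
Maximum is 146, attained at P_1.
r = √146 ≈ 12.08.

12.08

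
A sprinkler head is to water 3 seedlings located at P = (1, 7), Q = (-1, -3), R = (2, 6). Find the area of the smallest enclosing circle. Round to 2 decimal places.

81.68

Side lengths²: PQ² = 104, PR² = 2, QR² = 90.
Since PQ² = 104 ≥ 90 + 2 = 92, the angle opposite PQ is not acute, so the smallest enclosing circle has PQ as diameter.
Centre = midpoint of PQ = (0, 2), r² = 104/4 = 26.
Area = π·r² = π·26 ≈ 81.68.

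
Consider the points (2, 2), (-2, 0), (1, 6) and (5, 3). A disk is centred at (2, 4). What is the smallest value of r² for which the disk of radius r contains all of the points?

32

The required radius is the distance from (2, 4) to the farthest point.
Squared distances: 4, 32, 5, 10.
Maximum is 32, attained at (-2, 0).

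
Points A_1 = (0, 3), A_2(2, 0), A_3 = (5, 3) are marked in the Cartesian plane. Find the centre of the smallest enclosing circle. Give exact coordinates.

(2.5, 2.5)

Side lengths²: A_1A_2² = 13, A_1A_3² = 25, A_2A_3² = 18.
Since A_1A_3² = 25 < 18 + 13 = 31, the triangle is acute, so the smallest enclosing circle is the circumcircle.
Circumcentre = (2.5, 2.5), r² = 6.5.
Centre = (2.5, 2.5).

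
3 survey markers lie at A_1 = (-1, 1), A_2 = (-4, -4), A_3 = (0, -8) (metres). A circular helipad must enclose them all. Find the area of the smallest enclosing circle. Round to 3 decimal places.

Side lengths²: A_1A_2² = 34, A_1A_3² = 82, A_2A_3² = 32.
Since A_1A_3² = 82 ≥ 34 + 32 = 66, the angle opposite A_1A_3 is not acute, so the smallest enclosing circle has A_1A_3 as diameter.
Centre = midpoint of A_1A_3 = (-0.5, -3.5), r² = 82/4 = 20.5.
Area = π·r² = π·20.5 ≈ 64.403.

64.403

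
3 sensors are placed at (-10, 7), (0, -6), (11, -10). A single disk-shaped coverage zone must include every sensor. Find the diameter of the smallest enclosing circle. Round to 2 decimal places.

27.02

Call the three points A, B, C in the order given.
Side lengths²: AB² = 269, AC² = 730, BC² = 137.
Since AC² = 730 ≥ 269 + 137 = 406, the angle opposite AC is not acute, so the smallest enclosing circle has AC as diameter.
Centre = midpoint of AC = (0.5, -1.5), r² = 730/4 = 182.5.
Diameter = 2r = 2√(182.5) ≈ 27.02.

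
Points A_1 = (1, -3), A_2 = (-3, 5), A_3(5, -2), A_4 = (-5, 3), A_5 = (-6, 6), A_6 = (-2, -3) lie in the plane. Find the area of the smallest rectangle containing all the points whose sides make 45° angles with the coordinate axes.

76

In coordinates u = x + y, v = x − y the rectangle is axis-aligned; the map (x,y)→(u,v) scales areas by 2.
u-values: -2, 2, 3, -2, 0, -5; range = 3 − (-5) = 8.
v-values: 4, -8, 7, -8, -12, 1; range = 7 − (-12) = 19.
Area = (8 × 19) / 2 = 76.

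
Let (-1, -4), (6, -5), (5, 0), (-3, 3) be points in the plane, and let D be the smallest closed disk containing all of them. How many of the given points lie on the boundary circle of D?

2

By Welzl's lemma the MEC is supported by two points (diametrically opposite) or three points (on a circumcircle).
The farthest pair is (6, -5)–(-3, 3) with squared distance 145. The circle on this segment as diameter has centre (1.5, -1) and r² = 145/4 = 36.25.
Check (-1, -4): distance² to centre = 15.25 ≤ 36.25, so it lies inside.
All remaining points lie in this disk, and no smaller disk contains both endpoints, so this is the minimum enclosing circle.
The points at distance exactly r from the centre are (6, -5), (-3, 3) — 2 points.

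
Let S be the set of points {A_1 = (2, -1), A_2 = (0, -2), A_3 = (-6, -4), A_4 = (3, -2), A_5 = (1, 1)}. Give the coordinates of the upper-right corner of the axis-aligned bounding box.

(3, 1)

x-range [-6, 3], y-range [-4, 1].
The upper-right corner is (3, 1).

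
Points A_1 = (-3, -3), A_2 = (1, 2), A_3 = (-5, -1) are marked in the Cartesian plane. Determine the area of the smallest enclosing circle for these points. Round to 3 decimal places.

Side lengths²: A_1A_2² = 41, A_1A_3² = 8, A_2A_3² = 45.
Since A_2A_3² = 45 < 41 + 8 = 49, the triangle is acute, so the smallest enclosing circle is the circumcircle.
Circumcentre = (-11/6, 1/6), r² = 205/18.
Area = π·r² = π·205/18 ≈ 35.779.

35.779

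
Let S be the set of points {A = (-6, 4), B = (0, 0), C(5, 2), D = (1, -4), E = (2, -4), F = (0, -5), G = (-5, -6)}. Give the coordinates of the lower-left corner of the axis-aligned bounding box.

(-6, -6)

x-range [-6, 5], y-range [-6, 4].
The lower-left corner is (-6, -6).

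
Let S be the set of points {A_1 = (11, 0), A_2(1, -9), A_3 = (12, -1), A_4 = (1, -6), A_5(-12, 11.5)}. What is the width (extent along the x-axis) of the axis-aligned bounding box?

max x = 12, min x = -12, so width = 24.

24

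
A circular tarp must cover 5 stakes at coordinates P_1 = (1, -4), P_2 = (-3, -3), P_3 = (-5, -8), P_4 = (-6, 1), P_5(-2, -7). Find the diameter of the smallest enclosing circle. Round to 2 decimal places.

The minimum enclosing circle is determined by three boundary points: P_1, P_3, P_4.
Their circumcentre is (-110/29, -96/29) with r² = 19721/841.
The farthest remaining point P_5 is at distance² 14153/841 ≤ 19721/841.
Diameter = 2r = 2√(19721/841) ≈ 9.68.

9.68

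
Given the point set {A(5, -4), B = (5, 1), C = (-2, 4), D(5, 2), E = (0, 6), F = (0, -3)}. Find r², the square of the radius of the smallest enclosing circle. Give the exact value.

31.25

The farthest pair is A–E with squared distance 125. The circle on this segment as diameter has centre (2.5, 1) and r² = 125/4 = 31.25.
Check B: distance² to centre = 6.25 ≤ 31.25, so it lies inside.
All remaining points lie in this disk, and no smaller disk contains both endpoints, so this is the minimum enclosing circle.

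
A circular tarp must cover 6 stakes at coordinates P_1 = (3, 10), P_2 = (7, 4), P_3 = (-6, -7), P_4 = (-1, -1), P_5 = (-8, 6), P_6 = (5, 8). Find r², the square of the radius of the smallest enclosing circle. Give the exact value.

92.5

By Welzl's lemma the MEC is supported by two points (diametrically opposite) or three points (on a circumcircle).
The farthest pair is P_1–P_3 with squared distance 370. The circle on this segment as diameter has centre (-1.5, 1.5) and r² = 370/4 = 92.5.
Check P_2: distance² to centre = 78.5 ≤ 92.5, so it lies inside.
All remaining points lie in this disk, and no smaller disk contains both endpoints, so this is the minimum enclosing circle.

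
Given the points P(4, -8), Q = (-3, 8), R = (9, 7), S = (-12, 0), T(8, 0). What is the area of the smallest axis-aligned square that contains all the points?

441

The bounding box has width 21 and height 16.
An axis-aligned square enclosing the set must have side ≥ max(width, height).
So the minimum side is max(21, 16) = 21.
Area = 21² = 441.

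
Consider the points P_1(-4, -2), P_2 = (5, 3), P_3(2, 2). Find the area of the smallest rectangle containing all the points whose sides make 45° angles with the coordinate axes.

In coordinates u = x + y, v = x − y the rectangle is axis-aligned; the map (x,y)→(u,v) scales areas by 2.
u-values: -6, 8, 4; range = 8 − (-6) = 14.
v-values: -2, 2, 0; range = 2 − (-2) = 4.
Area = (14 × 4) / 2 = 28.

28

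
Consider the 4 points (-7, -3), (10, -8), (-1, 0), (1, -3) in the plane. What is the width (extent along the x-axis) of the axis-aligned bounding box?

max x = 10, min x = -7, so width = 17.

17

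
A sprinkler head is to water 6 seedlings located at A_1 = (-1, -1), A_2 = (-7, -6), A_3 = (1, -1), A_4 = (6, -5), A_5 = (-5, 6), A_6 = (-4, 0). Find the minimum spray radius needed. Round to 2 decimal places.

A smallest enclosing disk is always determined by at most three of the input points on its boundary.
The minimum enclosing circle is determined by three boundary points: A_2, A_4, A_5.
Their circumcentre is (-6/7, -6/7) with r² = 3145/49.
The farthest remaining point A_6 is at distance² 520/49 ≤ 3145/49.
r = √(3145/49) ≈ 8.01.

8.01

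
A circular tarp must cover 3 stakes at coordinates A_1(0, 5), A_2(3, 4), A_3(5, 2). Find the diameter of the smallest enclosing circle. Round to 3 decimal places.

5.831

Side lengths²: A_1A_2² = 10, A_1A_3² = 34, A_2A_3² = 8.
Since A_1A_3² = 34 ≥ 10 + 8 = 18, the angle opposite A_1A_3 is not acute, so the smallest enclosing circle has A_1A_3 as diameter.
Centre = midpoint of A_1A_3 = (2.5, 3.5), r² = 34/4 = 8.5.
Diameter = 2r = 2√(8.5) ≈ 5.831.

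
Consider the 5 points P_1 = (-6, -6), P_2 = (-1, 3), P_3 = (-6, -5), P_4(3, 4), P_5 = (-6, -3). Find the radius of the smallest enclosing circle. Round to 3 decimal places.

The minimum enclosing circle of a finite set is fixed by two of the points (as a diameter) or three (as a circumcircle).
The farthest pair is P_1–P_4 with squared distance 181. The circle on this segment as diameter has centre (-1.5, -1) and r² = 181/4 = 45.25.
Check P_2: distance² to centre = 16.25 ≤ 45.25, so it lies inside.
All remaining points lie in this disk, and no smaller disk contains both endpoints, so this is the minimum enclosing circle.
r = √(45.25) ≈ 6.727.

6.727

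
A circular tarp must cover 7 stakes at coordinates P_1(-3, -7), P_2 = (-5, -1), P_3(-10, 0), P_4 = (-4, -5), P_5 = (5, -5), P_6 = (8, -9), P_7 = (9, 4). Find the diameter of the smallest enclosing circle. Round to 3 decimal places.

20.966

A smallest enclosing disk is always determined by at most three of the input points on its boundary.
The minimum enclosing circle is determined by three boundary points: P_3, P_6, P_7.
Their circumcentre is (17/54, -101/54) with r² = 160225/1458.
The farthest remaining point P_1 is at distance² 54385/1458 ≤ 160225/1458.
Diameter = 2r = 2√(160225/1458) ≈ 20.966.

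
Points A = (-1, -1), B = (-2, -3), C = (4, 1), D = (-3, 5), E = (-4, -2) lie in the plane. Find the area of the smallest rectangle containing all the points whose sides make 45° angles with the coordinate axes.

60.5

In coordinates u = x + y, v = x − y the rectangle is axis-aligned; the map (x,y)→(u,v) scales areas by 2.
u-values: -2, -5, 5, 2, -6; range = 5 − (-6) = 11.
v-values: 0, 1, 3, -8, -2; range = 3 − (-8) = 11.
Area = (11 × 11) / 2 = 60.5.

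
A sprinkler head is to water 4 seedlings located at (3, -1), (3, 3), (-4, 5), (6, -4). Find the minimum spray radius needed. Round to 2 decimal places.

6.73

The farthest pair is (-4, 5)–(6, -4) with squared distance 181. The circle on this segment as diameter has centre (1, 0.5) and r² = 181/4 = 45.25.
Check (3, -1): distance² to centre = 6.25 ≤ 45.25, so it lies inside.
All remaining points lie in this disk, and no smaller disk contains both endpoints, so this is the minimum enclosing circle.
r = √(45.25) ≈ 6.73.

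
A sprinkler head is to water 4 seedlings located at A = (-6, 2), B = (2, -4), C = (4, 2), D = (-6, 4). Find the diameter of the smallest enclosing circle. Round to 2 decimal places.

By Welzl's lemma the MEC is supported by two points (diametrically opposite) or three points (on a circumcircle).
The minimum enclosing circle is determined by three boundary points: B, C, D.
Their circumcentre is (-1.5, 0.5) with r² = 32.5.
The farthest remaining point A is at distance² 22.5 ≤ 32.5.
Diameter = 2r = 2√(32.5) ≈ 11.40.

11.40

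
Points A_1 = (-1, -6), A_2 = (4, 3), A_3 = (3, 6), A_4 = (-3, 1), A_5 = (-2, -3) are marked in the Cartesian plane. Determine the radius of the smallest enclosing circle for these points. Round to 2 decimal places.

The farthest pair is A_1–A_3 with squared distance 160. The circle on this segment as diameter has centre (1, 0) and r² = 160/4 = 40.
Check A_2: distance² to centre = 18 ≤ 40, so it lies inside.
All remaining points lie in this disk, and no smaller disk contains both endpoints, so this is the minimum enclosing circle.
r = √40 ≈ 6.32.

6.32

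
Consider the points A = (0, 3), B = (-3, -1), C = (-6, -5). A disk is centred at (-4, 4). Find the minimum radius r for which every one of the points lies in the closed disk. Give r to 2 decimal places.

9.22

The required radius is the distance from (-4, 4) to the farthest point.
Squared distances: 17, 26, 85.
Maximum is 85, attained at C.
r = √85 ≈ 9.22.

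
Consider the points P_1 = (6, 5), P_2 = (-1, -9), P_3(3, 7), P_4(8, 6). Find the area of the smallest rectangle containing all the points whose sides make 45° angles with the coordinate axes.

144

In coordinates u = x + y, v = x − y the rectangle is axis-aligned; the map (x,y)→(u,v) scales areas by 2.
u-values: 11, -10, 10, 14; range = 14 − (-10) = 24.
v-values: 1, 8, -4, 2; range = 8 − (-4) = 12.
Area = (24 × 12) / 2 = 144.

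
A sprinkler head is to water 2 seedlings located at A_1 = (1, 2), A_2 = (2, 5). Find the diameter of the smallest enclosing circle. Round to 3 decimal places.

3.162

The smallest circle enclosing two points has them as diameter endpoints.
Centre = midpoint = (1.5, 3.5); r² = |A_1A_2|²/4 = 10/4 = 2.5.
Diameter = 2r = 2√(2.5) ≈ 3.162.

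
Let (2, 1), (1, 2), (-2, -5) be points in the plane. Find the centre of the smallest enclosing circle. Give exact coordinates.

Call the three points A, B, C in the order given.
Side lengths²: AB² = 2, AC² = 52, BC² = 58.
Since BC² = 58 ≥ 52 + 2 = 54, the angle opposite BC is not acute, so the smallest enclosing circle has BC as diameter.
Centre = midpoint of BC = (-0.5, -1.5), r² = 58/4 = 14.5.
Centre = (-0.5, -1.5).

(-0.5, -1.5)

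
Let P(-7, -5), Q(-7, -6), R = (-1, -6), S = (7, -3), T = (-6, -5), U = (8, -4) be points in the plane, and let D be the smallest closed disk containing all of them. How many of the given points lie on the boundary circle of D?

The farthest pair is Q–U with squared distance 229. The circle on this segment as diameter has centre (0.5, -5) and r² = 229/4 = 57.25.
Check P: distance² to centre = 56.25 ≤ 57.25, so it lies inside.
All remaining points lie in this disk, and no smaller disk contains both endpoints, so this is the minimum enclosing circle.
The points at distance exactly r from the centre are Q, U — 2 points.

2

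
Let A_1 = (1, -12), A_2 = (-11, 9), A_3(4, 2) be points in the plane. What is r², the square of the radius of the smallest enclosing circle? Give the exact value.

146.25

Side lengths²: A_1A_2² = 585, A_1A_3² = 205, A_2A_3² = 274.
Since A_1A_2² = 585 ≥ 274 + 205 = 479, the angle opposite A_1A_2 is not acute, so the smallest enclosing circle has A_1A_2 as diameter.
Centre = midpoint of A_1A_2 = (-5, -1.5), r² = 585/4 = 146.25.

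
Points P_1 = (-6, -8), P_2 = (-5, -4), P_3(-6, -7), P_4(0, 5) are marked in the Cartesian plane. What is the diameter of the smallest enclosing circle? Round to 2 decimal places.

14.32

The minimum enclosing circle of a finite set is fixed by two of the points (as a diameter) or three (as a circumcircle).
The farthest pair is P_1–P_4 with squared distance 205. The circle on this segment as diameter has centre (-3, -1.5) and r² = 205/4 = 51.25.
Check P_2: distance² to centre = 10.25 ≤ 51.25, so it lies inside.
All remaining points lie in this disk, and no smaller disk contains both endpoints, so this is the minimum enclosing circle.
Diameter = 2r = 2√(51.25) ≈ 14.32.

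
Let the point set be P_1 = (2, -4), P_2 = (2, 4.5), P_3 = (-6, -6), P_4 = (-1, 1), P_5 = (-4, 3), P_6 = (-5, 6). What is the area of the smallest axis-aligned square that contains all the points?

The bounding box has width 8 and height 12.
An axis-aligned square enclosing the set must have side ≥ max(width, height).
So the minimum side is max(8, 12) = 12.
Area = 12² = 144.

144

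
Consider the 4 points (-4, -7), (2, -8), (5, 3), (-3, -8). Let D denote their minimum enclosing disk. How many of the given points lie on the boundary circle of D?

2

A smallest enclosing disk is always determined by at most three of the input points on its boundary.
The farthest pair is (5, 3)–(-3, -8) with squared distance 185. The circle on this segment as diameter has centre (1, -2.5) and r² = 185/4 = 46.25.
Check (-4, -7): distance² to centre = 45.25 ≤ 46.25, so it lies inside.
All remaining points lie in this disk, and no smaller disk contains both endpoints, so this is the minimum enclosing circle.
The points at distance exactly r from the centre are (5, 3), (-3, -8) — 2 points.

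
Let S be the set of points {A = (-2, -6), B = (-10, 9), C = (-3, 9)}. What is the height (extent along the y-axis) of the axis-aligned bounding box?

max y = 9, min y = -6, so height = 15.

15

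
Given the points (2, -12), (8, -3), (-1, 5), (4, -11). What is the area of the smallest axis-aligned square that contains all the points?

289

The bounding box has width 9 and height 17.
An axis-aligned square enclosing the set must have side ≥ max(width, height).
So the minimum side is max(9, 17) = 17.
Area = 17² = 289.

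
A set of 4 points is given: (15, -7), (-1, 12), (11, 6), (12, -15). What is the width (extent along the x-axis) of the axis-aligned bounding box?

max x = 15, min x = -1, so width = 16.

16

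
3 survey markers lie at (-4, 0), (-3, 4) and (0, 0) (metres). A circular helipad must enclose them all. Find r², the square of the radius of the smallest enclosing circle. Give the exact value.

6.640625

Call the three points A, B, C in the order given.
Side lengths²: AB² = 17, AC² = 16, BC² = 25.
Since BC² = 25 < 17 + 16 = 33, the triangle is acute, so the smallest enclosing circle is the circumcircle.
Circumcentre = (-2, 1.625), r² = 6.640625.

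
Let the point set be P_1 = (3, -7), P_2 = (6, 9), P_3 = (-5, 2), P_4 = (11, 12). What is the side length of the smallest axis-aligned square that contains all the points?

The bounding box has width 16 and height 19.
An axis-aligned square enclosing the set must have side ≥ max(width, height).
So the minimum side is max(16, 19) = 19.

19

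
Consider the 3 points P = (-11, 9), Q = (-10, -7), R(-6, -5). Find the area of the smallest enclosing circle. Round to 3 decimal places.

Side lengths²: PQ² = 257, PR² = 221, QR² = 20.
Since PQ² = 257 ≥ 221 + 20 = 241, the angle opposite PQ is not acute, so the smallest enclosing circle has PQ as diameter.
Centre = midpoint of PQ = (-10.5, 1), r² = 257/4 = 64.25.
Area = π·r² = π·64.25 ≈ 201.847.

201.847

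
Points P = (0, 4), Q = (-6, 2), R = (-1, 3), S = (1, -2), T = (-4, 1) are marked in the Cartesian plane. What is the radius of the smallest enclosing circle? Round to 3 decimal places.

4.081

By Welzl's lemma the MEC is supported by two points (diametrically opposite) or three points (on a circumcircle).
The minimum enclosing circle is determined by three boundary points: P, Q, S.
Their circumcentre is (-83/38, 21/38) with r² = 12025/722.
The farthest remaining point R is at distance² 5337/722 ≤ 12025/722.
r = √(12025/722) ≈ 4.081.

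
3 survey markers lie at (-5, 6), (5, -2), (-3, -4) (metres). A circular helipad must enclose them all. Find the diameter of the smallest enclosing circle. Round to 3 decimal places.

Call the three points A, B, C in the order given.
Side lengths²: AB² = 164, AC² = 104, BC² = 68.
Since AB² = 164 < 104 + 68 = 172, the triangle is acute, so the smallest enclosing circle is the circumcircle.
Circumcentre = (-4/21, 37/21), r² = 18122/441.
Diameter = 2r = 2√(18122/441) ≈ 12.821.

12.821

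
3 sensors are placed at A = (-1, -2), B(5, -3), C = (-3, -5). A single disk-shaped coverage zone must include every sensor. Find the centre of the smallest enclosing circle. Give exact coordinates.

(1, -4)

Side lengths²: AB² = 37, AC² = 13, BC² = 68.
Since BC² = 68 ≥ 37 + 13 = 50, the angle opposite BC is not acute, so the smallest enclosing circle has BC as diameter.
Centre = midpoint of BC = (1, -4), r² = 68/4 = 17.
Centre = (1, -4).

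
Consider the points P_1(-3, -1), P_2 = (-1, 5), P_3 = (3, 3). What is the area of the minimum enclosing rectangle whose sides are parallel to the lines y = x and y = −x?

30

In coordinates u = x + y, v = x − y the rectangle is axis-aligned; the map (x,y)→(u,v) scales areas by 2.
u-values: -4, 4, 6; range = 6 − (-4) = 10.
v-values: -2, -6, 0; range = 0 − (-6) = 6.
Area = (10 × 6) / 2 = 30.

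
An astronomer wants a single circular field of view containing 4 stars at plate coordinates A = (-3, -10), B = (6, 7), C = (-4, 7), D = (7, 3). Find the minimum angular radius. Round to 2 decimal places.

9.63

The minimum enclosing circle is determined by three boundary points: A, B, C.
Their circumcentre is (1, -21/17) with r² = 26825/289.
The farthest remaining point D is at distance² 15588/289 ≤ 26825/289.
r = √(26825/289) ≈ 9.63.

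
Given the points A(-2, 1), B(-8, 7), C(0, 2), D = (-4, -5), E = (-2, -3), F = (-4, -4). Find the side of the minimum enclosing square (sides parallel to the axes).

The bounding box has width 8 and height 12.
An axis-aligned square enclosing the set must have side ≥ max(width, height).
So the minimum side is max(8, 12) = 12.

12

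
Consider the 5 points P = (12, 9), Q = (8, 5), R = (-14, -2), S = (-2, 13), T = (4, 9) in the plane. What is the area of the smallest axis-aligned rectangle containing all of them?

390

x ranges over [-14, 12], width 26.
y ranges over [-2, 13], height 15.
Area = 26 × 15 = 390.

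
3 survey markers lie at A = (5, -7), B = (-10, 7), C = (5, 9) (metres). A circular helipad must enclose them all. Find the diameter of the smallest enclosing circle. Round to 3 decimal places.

20.700

Side lengths²: AB² = 421, AC² = 256, BC² = 229.
Since AB² = 421 < 256 + 229 = 485, the triangle is acute, so the smallest enclosing circle is the circumcircle.
Circumcentre = (-47/30, 1), r² = 96409/900.
Diameter = 2r = 2√(96409/900) ≈ 20.700.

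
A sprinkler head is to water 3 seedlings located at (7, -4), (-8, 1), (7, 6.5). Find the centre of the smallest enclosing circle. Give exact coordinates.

Call the three points A, B, C in the order given.
Side lengths²: AB² = 250, AC² = 110.25, BC² = 255.25.
Since BC² = 255.25 < 250 + 110.25 = 360.25, the triangle is acute, so the smallest enclosing circle is the circumcircle.
Circumcentre = (5/12, 1.25), r² = 5105/72.
Centre = (5/12, 1.25).

(5/12, 1.25)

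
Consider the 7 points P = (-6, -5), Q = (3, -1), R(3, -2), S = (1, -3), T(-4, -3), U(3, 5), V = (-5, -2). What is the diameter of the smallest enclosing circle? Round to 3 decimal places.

13.454

By Welzl's lemma the MEC is supported by two points (diametrically opposite) or three points (on a circumcircle).
The farthest pair is P–U with squared distance 181. The circle on this segment as diameter has centre (-1.5, 0) and r² = 181/4 = 45.25.
Check Q: distance² to centre = 21.25 ≤ 45.25, so it lies inside.
All remaining points lie in this disk, and no smaller disk contains both endpoints, so this is the minimum enclosing circle.
Diameter = 2r = 2√(45.25) ≈ 13.454.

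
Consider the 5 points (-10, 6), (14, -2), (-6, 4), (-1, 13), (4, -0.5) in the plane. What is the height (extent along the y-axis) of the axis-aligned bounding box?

15

max y = 13, min y = -2, so height = 15.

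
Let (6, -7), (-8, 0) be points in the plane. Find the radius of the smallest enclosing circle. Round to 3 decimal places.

7.826

The smallest circle enclosing two points has them as diameter endpoints.
Centre = midpoint = (-1, -3.5); r² = |(6, -7)−(-8, 0)|²/4 = 245/4 = 61.25.
r = √(61.25) ≈ 7.826.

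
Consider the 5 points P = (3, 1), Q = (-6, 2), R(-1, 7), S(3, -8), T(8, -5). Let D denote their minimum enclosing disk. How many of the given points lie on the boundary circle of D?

By Welzl's lemma the MEC is supported by two points (diametrically opposite) or three points (on a circumcircle).
The minimum enclosing circle is determined by three boundary points: Q, R, T.
Their circumcentre is (1.5, -0.5) with r² = 62.5.
The farthest remaining point S is at distance² 58.5 ≤ 62.5.
The points at distance exactly r from the centre are Q, R, T — 3 points.

3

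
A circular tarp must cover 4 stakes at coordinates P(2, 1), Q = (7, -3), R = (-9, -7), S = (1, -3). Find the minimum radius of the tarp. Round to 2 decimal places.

8.25

By Welzl's lemma the MEC is supported by two points (diametrically opposite) or three points (on a circumcircle).
The farthest pair is Q–R with squared distance 272. The circle on this segment as diameter has centre (-1, -5) and r² = 272/4 = 68.
Check P: distance² to centre = 45 ≤ 68, so it lies inside.
All remaining points lie in this disk, and no smaller disk contains both endpoints, so this is the minimum enclosing circle.
r = √68 ≈ 8.25.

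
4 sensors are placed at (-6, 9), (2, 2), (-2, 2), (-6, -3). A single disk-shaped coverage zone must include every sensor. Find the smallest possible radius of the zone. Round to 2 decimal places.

6.27

The minimum enclosing circle of a finite set is fixed by two of the points (as a diameter) or three (as a circumcircle).
The minimum enclosing circle is determined by three boundary points: (-6, 9), (2, 2), (-6, -3).
Their circumcentre is (-4.1875, 3) with r² = 39.28515625.
The farthest remaining point (-2, 2) is at distance² 5.78515625 ≤ 39.28515625.
r = √(39.28515625) ≈ 6.27.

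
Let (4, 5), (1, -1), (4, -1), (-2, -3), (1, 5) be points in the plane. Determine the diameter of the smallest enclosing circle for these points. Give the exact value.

10

By Welzl's lemma the MEC is supported by two points (diametrically opposite) or three points (on a circumcircle).
The farthest pair is (4, 5)–(-2, -3) with squared distance 100. The circle on this segment as diameter has centre (1, 1) and r² = 100/4 = 25.
Check (1, -1): distance² to centre = 4 ≤ 25, so it lies inside.
All remaining points lie in this disk, and no smaller disk contains both endpoints, so this is the minimum enclosing circle.
Diameter = 2r = 2√25 = 10.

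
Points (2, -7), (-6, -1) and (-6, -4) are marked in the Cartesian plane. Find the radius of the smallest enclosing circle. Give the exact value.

Call the three points A, B, C in the order given.
Side lengths²: AB² = 100, AC² = 73, BC² = 9.
Since AB² = 100 ≥ 73 + 9 = 82, the angle opposite AB is not acute, so the smallest enclosing circle has AB as diameter.
Centre = midpoint of AB = (-2, -4), r² = 100/4 = 25.
r = √25 = 5.

5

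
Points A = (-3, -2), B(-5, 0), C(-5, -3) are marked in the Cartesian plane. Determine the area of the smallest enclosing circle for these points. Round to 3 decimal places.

7.854

Side lengths²: AB² = 8, AC² = 5, BC² = 9.
Since BC² = 9 < 8 + 5 = 13, the triangle is acute, so the smallest enclosing circle is the circumcircle.
Circumcentre = (-4.5, -1.5), r² = 2.5.
Area = π·r² = π·2.5 ≈ 7.854.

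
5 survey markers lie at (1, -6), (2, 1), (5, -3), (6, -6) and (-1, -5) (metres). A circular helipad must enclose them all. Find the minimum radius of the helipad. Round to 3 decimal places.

4.249

A smallest enclosing disk is always determined by at most three of the input points on its boundary.
The minimum enclosing circle is determined by three boundary points: (2, 1), (6, -6), (-1, -5).
Their circumcentre is (17/6, -19/6) with r² = 325/18.
The farthest remaining point (1, -6) is at distance² 205/18 ≤ 325/18.
r = √(325/18) ≈ 4.249.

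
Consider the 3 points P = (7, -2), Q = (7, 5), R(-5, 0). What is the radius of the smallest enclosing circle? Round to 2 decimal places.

Side lengths²: PQ² = 49, PR² = 148, QR² = 169.
Since QR² = 169 < 148 + 49 = 197, the triangle is acute, so the smallest enclosing circle is the circumcircle.
Circumcentre = (17/12, 1.5), r² = 6253/144.
r = √(6253/144) ≈ 6.59.

6.59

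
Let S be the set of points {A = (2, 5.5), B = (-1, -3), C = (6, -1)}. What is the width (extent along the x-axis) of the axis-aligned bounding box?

max x = 6, min x = -1, so width = 7.

7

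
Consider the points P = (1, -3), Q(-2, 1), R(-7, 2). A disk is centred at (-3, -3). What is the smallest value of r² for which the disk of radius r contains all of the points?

The required radius is the distance from (-3, -3) to the farthest point.
Squared distances: 16, 17, 41.
Maximum is 41, attained at R.

41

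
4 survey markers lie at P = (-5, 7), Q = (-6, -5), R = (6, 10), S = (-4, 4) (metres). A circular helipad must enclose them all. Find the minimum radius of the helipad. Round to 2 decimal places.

A smallest enclosing disk is always determined by at most three of the input points on its boundary.
The farthest pair is Q–R with squared distance 369. The circle on this segment as diameter has centre (0, 2.5) and r² = 369/4 = 92.25.
Check P: distance² to centre = 45.25 ≤ 92.25, so it lies inside.
All remaining points lie in this disk, and no smaller disk contains both endpoints, so this is the minimum enclosing circle.
r = √(92.25) ≈ 9.60.

9.60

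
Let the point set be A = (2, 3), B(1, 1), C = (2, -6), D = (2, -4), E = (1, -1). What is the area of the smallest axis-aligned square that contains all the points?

81

The bounding box has width 1 and height 9.
An axis-aligned square enclosing the set must have side ≥ max(width, height).
So the minimum side is max(1, 9) = 9.
Area = 9² = 81.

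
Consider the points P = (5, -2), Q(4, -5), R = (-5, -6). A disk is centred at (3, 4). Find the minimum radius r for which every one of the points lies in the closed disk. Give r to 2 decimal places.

12.81

The required radius is the distance from (3, 4) to the farthest point.
Squared distances: 40, 82, 164.
Maximum is 164, attained at R.
r = √164 ≈ 12.81.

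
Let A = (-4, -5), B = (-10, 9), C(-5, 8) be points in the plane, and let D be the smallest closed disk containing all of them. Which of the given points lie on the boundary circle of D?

A, B

Side lengths²: AB² = 232, AC² = 170, BC² = 26.
Since AB² = 232 ≥ 170 + 26 = 196, the angle opposite AB is not acute, so the smallest enclosing circle has AB as diameter.
Centre = midpoint of AB = (-7, 2), r² = 232/4 = 58.
The points at distance exactly r from the centre are A, B — 2 points.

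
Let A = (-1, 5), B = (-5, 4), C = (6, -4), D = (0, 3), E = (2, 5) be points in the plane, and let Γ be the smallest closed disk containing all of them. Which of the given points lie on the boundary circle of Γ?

B, C

The farthest pair is B–C with squared distance 185. The circle on this segment as diameter has centre (0.5, 0) and r² = 185/4 = 46.25.
Check A: distance² to centre = 27.25 ≤ 46.25, so it lies inside.
All remaining points lie in this disk, and no smaller disk contains both endpoints, so this is the minimum enclosing circle.
The points at distance exactly r from the centre are B, C — 2 points.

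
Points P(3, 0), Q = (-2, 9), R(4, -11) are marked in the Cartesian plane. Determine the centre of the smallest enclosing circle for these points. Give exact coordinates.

(1, -1)

Side lengths²: PQ² = 106, PR² = 122, QR² = 436.
Since QR² = 436 ≥ 122 + 106 = 228, the angle opposite QR is not acute, so the smallest enclosing circle has QR as diameter.
Centre = midpoint of QR = (1, -1), r² = 436/4 = 109.
Centre = (1, -1).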